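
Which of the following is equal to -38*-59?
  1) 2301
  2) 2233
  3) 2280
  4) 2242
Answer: 4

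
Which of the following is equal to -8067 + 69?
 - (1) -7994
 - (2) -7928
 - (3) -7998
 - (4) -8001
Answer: 3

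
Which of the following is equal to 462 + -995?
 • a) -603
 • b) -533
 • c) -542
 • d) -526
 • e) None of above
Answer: b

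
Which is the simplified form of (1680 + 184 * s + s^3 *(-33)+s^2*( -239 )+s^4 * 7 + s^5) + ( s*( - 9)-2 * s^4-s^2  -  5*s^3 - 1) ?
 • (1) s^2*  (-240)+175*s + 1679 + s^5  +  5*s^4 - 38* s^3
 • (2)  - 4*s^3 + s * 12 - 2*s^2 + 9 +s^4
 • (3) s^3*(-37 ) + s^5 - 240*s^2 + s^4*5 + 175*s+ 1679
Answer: 1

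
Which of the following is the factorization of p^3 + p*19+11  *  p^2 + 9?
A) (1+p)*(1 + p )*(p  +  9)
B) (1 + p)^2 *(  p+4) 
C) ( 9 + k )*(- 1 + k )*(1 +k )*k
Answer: A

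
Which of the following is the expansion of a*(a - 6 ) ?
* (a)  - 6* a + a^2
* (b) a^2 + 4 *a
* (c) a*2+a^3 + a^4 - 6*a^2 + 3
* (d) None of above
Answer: a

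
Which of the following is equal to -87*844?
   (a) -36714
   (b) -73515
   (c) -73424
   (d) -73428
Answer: d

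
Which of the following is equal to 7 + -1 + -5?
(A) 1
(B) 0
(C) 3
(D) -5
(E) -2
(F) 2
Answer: A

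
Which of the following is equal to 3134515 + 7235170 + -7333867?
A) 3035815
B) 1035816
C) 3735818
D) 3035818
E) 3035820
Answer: D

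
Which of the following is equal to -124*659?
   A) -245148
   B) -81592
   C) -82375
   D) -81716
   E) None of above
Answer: D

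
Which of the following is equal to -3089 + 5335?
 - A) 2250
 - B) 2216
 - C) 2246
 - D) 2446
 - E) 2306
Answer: C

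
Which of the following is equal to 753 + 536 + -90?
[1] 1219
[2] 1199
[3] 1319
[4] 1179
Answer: 2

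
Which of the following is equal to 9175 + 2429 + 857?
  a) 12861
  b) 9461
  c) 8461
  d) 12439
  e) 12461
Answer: e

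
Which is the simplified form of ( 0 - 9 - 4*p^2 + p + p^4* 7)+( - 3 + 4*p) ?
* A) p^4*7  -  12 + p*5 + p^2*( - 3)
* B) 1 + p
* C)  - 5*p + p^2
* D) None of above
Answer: D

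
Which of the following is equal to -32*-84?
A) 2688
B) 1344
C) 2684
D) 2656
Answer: A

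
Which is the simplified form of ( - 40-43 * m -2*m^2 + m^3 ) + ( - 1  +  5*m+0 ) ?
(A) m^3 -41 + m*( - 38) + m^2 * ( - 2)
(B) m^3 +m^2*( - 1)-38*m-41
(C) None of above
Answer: A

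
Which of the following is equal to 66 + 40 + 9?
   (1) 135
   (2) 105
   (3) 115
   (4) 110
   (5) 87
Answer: 3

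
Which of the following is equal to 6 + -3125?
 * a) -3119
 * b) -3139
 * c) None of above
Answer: a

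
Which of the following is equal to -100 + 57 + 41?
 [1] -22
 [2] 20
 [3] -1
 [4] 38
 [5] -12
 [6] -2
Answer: 6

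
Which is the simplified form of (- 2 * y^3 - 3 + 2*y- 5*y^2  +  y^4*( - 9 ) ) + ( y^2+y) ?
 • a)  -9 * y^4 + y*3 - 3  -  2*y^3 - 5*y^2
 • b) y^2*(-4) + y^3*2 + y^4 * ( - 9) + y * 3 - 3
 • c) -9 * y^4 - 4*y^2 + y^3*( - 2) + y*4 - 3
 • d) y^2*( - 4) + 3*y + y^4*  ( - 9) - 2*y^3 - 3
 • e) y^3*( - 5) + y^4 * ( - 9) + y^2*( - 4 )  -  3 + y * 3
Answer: d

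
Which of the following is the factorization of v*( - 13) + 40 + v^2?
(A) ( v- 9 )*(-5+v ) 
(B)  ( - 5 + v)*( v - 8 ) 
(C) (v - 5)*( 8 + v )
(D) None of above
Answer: B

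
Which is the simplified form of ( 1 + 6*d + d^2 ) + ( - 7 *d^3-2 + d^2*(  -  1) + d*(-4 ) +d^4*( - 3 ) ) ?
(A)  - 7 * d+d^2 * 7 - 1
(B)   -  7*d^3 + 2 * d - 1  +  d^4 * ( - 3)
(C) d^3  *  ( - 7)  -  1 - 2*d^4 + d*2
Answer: B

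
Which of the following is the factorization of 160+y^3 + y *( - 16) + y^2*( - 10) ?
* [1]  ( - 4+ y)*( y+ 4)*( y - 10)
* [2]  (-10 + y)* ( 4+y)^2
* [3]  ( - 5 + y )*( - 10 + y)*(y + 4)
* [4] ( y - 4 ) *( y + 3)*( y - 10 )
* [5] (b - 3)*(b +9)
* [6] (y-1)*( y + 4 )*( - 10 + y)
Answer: 1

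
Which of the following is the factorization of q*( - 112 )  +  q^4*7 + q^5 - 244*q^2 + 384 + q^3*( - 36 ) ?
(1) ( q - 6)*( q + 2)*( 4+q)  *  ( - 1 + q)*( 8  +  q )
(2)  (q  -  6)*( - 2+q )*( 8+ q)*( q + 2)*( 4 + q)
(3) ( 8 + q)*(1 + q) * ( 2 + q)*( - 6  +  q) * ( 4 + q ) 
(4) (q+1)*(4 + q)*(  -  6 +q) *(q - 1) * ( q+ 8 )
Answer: 1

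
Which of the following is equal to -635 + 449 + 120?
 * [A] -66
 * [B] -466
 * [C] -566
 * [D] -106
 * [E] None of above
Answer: A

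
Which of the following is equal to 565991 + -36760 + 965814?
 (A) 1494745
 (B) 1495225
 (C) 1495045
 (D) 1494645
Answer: C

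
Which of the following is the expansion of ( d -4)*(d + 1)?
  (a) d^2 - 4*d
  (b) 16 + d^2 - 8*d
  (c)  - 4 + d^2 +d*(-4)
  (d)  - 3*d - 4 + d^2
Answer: d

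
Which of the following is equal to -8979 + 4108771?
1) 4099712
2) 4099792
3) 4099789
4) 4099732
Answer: 2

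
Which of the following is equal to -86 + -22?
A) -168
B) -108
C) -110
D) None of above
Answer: B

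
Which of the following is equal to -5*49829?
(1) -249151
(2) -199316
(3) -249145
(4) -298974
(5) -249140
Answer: 3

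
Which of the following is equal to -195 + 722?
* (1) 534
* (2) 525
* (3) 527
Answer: 3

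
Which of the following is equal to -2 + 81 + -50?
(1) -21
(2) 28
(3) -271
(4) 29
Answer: 4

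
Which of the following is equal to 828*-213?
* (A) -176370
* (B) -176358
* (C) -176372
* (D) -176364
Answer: D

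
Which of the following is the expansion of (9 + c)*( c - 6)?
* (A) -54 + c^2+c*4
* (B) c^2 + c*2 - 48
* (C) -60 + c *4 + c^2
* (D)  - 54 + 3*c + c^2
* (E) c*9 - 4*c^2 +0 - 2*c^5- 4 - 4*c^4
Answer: D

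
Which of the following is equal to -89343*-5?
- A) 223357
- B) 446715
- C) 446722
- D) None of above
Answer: B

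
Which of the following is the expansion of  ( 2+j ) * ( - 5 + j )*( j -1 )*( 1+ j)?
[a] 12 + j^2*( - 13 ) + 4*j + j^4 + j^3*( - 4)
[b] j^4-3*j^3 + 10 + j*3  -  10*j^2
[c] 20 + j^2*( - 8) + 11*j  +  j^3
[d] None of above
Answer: d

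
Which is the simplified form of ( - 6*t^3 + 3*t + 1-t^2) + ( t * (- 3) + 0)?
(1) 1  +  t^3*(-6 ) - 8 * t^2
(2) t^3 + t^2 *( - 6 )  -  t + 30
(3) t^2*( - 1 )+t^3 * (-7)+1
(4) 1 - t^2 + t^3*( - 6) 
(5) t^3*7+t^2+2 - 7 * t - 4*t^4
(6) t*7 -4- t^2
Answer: 4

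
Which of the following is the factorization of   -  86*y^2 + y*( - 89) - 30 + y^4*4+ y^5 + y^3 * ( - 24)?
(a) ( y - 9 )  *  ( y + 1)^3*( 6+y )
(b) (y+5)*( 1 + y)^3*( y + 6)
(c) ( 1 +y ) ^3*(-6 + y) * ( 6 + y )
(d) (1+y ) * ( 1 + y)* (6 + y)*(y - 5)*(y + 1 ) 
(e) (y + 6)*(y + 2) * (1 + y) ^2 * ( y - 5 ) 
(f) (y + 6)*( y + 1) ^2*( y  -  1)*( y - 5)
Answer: d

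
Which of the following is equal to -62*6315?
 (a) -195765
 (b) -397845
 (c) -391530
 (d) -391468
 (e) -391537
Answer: c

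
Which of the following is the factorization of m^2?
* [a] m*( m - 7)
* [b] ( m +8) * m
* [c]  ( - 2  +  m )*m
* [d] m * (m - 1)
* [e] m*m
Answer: e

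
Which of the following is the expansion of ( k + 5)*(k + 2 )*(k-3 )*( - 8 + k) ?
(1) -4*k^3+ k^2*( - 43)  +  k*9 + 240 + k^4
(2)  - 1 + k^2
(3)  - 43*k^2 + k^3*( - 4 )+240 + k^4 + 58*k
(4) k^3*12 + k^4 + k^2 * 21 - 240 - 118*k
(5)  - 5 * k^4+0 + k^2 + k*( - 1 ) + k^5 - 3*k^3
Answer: 3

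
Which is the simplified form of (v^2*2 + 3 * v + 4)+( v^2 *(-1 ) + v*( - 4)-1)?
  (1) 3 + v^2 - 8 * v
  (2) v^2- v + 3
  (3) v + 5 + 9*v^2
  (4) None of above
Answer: 2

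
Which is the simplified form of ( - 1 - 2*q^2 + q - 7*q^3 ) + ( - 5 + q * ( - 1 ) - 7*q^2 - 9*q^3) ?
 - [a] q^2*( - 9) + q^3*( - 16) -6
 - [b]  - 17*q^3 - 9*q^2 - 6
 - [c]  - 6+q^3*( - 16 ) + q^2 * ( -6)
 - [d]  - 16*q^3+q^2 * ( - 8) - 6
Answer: a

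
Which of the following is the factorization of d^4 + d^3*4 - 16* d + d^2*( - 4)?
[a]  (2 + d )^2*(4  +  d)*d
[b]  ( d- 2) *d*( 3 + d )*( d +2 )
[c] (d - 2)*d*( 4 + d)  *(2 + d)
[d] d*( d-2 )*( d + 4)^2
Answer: c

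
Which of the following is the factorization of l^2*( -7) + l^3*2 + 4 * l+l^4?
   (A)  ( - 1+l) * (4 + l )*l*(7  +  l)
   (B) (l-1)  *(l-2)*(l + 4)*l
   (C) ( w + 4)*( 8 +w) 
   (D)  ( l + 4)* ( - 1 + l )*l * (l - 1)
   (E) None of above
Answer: D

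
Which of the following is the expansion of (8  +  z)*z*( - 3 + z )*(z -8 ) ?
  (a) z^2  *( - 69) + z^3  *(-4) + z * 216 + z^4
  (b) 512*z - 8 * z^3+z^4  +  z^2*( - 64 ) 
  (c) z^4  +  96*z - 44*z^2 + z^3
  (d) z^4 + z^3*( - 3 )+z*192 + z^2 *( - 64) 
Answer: d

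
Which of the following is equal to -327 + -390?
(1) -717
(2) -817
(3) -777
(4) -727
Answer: 1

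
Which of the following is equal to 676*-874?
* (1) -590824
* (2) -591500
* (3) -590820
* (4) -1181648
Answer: 1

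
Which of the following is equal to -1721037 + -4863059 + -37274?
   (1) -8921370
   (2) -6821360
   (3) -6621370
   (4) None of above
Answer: 3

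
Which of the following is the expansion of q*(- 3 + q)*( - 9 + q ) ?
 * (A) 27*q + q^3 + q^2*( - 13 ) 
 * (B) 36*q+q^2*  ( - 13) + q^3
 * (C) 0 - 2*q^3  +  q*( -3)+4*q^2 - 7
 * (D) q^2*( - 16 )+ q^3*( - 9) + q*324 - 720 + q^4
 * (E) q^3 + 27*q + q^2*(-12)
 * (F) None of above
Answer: E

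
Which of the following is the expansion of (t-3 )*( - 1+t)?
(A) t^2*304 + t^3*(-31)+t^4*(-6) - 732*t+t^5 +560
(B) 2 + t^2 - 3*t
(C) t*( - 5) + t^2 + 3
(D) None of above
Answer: D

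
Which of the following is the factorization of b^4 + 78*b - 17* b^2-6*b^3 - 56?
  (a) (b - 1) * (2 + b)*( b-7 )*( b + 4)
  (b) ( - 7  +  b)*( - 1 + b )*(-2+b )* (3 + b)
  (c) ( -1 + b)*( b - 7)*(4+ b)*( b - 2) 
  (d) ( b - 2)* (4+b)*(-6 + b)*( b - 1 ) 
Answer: c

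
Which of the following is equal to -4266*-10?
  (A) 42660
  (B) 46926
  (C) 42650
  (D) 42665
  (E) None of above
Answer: A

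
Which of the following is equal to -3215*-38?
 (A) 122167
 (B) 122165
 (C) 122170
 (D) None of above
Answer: C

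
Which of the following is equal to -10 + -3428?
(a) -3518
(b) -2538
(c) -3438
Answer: c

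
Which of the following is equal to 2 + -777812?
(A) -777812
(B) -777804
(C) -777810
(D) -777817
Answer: C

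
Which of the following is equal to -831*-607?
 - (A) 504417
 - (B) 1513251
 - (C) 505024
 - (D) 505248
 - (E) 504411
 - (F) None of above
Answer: A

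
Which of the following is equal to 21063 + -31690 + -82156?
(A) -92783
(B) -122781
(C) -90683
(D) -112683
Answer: A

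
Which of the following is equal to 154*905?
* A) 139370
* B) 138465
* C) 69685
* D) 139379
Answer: A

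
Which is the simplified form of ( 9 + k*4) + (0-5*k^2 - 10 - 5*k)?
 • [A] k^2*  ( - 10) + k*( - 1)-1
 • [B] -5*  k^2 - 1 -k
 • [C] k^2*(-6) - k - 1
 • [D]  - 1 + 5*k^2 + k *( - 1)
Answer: B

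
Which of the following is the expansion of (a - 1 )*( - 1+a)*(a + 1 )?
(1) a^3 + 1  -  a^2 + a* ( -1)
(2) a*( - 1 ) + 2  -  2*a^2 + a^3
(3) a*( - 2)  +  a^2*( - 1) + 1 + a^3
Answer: 1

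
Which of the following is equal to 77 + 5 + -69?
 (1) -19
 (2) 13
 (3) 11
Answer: 2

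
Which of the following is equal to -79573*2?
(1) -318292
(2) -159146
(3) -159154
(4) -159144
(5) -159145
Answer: 2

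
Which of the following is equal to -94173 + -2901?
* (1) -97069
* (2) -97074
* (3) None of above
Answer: 2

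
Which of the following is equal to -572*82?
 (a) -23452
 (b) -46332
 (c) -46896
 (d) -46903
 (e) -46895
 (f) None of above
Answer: f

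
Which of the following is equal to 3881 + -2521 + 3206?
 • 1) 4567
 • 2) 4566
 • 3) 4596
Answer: 2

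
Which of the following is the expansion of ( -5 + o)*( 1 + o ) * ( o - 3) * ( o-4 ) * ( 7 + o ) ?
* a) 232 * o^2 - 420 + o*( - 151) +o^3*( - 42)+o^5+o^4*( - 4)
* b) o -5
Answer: a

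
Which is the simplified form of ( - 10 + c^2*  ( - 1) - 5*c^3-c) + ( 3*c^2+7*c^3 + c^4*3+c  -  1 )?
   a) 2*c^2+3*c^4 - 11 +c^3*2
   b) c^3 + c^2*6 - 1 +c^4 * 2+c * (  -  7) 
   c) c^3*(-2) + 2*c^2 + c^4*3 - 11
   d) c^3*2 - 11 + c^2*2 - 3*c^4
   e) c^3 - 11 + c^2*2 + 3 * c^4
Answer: a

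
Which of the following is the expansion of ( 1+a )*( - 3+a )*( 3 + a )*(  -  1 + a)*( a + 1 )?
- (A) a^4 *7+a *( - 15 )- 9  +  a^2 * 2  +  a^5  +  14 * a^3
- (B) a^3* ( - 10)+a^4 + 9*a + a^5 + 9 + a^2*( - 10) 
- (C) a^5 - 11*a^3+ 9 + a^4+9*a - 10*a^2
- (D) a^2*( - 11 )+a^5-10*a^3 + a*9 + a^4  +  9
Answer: B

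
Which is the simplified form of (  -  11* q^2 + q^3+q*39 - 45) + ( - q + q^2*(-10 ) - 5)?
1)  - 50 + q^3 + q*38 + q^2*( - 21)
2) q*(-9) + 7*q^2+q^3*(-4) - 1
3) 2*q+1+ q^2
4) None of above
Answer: 1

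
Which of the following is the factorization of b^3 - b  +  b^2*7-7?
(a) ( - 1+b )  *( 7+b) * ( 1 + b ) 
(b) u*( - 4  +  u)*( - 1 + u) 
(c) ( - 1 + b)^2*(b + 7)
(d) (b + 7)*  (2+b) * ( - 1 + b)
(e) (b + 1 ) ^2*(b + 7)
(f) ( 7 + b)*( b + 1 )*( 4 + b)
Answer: a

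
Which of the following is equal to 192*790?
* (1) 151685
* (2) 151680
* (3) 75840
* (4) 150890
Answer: 2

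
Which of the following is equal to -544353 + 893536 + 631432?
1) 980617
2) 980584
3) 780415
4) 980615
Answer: 4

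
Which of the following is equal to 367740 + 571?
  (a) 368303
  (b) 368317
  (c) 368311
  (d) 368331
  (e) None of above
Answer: c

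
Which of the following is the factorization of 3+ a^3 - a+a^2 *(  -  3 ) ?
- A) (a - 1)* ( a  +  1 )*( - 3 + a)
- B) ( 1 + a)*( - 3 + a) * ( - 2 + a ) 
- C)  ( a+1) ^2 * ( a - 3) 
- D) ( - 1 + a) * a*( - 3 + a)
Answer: A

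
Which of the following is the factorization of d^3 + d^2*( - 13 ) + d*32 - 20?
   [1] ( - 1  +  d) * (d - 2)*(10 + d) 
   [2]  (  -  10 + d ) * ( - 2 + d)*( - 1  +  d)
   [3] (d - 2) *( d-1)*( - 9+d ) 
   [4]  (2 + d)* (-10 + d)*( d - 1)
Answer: 2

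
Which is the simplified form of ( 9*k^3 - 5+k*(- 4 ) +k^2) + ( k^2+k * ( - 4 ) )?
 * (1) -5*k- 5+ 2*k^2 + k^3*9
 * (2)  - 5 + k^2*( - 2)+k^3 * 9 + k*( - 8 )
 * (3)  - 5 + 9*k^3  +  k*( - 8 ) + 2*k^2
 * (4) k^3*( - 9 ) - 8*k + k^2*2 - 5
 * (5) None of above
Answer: 3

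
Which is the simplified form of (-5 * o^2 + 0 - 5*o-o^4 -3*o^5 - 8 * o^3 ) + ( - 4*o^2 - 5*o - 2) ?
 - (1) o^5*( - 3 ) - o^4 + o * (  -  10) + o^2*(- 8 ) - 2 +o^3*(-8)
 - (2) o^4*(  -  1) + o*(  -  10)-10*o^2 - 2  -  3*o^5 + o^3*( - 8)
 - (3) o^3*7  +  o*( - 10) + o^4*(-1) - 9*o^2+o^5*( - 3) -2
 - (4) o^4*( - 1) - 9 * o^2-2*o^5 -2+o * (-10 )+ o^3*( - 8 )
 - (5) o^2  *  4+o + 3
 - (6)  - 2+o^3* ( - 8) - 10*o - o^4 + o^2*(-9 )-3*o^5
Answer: 6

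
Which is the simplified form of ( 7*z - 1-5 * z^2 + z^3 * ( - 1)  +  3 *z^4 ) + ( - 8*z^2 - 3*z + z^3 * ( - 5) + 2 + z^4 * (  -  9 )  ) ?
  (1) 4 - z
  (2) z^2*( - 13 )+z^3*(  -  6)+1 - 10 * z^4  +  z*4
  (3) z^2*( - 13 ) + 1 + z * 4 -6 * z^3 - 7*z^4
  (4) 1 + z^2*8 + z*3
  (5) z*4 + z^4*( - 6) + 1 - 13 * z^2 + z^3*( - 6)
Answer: 5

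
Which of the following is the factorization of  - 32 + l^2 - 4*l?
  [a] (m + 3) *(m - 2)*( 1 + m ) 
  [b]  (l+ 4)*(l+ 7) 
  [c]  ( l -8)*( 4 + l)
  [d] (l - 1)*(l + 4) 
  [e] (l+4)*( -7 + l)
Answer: c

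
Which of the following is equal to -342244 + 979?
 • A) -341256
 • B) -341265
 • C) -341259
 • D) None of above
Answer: B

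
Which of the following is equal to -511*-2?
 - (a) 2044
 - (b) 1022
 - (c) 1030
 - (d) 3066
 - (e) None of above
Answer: b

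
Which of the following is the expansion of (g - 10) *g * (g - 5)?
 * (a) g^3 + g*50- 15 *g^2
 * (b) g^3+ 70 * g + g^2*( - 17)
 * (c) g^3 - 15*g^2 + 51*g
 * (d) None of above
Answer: a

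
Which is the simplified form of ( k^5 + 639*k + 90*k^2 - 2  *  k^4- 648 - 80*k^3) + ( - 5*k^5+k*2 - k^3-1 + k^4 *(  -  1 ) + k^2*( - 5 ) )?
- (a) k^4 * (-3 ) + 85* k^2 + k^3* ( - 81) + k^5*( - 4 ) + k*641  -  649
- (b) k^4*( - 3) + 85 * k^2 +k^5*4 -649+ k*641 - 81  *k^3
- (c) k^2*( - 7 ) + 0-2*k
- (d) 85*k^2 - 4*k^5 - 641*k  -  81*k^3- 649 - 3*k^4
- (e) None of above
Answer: a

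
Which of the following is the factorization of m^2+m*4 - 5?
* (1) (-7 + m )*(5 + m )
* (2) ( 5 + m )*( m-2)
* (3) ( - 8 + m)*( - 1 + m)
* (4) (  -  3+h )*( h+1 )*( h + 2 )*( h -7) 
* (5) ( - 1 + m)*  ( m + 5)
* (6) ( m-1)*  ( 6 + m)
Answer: 5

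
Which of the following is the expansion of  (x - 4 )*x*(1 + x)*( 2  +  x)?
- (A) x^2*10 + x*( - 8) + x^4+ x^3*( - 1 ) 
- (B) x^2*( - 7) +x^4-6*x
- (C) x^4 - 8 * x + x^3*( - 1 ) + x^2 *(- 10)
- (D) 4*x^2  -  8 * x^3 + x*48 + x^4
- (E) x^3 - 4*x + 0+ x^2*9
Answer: C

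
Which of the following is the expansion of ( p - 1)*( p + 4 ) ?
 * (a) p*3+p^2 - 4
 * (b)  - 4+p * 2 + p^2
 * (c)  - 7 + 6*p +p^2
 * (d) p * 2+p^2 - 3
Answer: a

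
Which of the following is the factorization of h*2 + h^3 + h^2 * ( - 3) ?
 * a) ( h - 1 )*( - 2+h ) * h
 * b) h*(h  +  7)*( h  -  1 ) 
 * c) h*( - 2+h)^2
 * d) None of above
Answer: a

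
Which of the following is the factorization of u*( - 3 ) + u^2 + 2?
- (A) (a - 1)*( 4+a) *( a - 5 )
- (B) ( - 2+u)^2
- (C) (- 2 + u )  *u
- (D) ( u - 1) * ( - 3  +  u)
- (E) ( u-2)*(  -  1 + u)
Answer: E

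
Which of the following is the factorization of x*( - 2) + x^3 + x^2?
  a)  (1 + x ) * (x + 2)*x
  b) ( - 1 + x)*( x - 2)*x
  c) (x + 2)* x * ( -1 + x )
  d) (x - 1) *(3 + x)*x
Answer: c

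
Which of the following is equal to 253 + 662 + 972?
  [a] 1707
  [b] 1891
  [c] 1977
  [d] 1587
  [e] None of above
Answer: e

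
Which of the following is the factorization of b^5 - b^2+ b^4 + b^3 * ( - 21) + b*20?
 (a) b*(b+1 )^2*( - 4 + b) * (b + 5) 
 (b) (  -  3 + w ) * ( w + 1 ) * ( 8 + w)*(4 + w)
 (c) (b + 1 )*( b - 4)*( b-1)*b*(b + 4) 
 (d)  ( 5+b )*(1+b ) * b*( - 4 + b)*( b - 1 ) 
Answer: d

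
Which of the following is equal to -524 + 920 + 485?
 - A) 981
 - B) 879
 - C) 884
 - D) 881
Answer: D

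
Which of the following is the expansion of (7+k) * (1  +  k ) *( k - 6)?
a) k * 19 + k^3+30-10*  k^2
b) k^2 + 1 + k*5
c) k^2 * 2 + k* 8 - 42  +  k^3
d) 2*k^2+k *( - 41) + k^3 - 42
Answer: d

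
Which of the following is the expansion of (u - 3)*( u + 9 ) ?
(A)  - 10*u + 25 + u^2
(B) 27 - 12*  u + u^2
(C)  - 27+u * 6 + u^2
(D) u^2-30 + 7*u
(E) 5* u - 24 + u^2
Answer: C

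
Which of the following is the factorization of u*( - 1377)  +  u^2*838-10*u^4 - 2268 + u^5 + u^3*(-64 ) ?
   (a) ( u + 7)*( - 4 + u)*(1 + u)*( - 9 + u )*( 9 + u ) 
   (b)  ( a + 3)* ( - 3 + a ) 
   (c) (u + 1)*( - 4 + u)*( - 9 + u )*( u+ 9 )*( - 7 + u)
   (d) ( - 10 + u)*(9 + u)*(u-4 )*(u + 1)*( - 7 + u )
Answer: c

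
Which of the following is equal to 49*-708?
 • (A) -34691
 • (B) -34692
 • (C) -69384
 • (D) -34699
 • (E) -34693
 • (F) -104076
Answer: B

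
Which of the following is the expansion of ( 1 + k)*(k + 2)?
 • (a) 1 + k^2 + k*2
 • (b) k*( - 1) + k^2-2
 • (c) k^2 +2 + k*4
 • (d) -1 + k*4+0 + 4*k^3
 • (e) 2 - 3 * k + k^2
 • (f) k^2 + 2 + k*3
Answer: f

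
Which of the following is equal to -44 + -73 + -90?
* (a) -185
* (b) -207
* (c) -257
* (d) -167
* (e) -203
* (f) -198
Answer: b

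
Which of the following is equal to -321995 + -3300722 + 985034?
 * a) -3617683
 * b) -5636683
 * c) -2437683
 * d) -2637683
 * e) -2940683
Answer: d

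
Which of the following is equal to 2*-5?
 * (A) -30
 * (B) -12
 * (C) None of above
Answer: C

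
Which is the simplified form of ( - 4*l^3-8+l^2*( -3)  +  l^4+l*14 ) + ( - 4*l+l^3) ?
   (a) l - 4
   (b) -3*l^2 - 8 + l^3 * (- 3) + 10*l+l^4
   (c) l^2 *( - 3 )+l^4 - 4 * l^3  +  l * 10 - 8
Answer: b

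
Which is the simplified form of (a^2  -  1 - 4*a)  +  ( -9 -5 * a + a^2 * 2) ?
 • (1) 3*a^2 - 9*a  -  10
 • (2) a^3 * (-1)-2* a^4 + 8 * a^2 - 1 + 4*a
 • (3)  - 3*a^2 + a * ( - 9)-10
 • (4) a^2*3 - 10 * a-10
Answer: 1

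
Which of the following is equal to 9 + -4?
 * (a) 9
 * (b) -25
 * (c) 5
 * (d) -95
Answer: c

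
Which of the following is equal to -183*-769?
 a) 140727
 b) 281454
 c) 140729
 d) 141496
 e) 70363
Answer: a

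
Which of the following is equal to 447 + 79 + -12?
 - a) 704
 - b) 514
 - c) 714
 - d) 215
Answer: b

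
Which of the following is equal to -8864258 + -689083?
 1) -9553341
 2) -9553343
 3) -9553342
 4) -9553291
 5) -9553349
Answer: 1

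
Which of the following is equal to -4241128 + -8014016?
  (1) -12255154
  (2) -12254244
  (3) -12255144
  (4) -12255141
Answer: 3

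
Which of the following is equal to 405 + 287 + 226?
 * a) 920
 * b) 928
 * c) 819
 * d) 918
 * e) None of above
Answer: d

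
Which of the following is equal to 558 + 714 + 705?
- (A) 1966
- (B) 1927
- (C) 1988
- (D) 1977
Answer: D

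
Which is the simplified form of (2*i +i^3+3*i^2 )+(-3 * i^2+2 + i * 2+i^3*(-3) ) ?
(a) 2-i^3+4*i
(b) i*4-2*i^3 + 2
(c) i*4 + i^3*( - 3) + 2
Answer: b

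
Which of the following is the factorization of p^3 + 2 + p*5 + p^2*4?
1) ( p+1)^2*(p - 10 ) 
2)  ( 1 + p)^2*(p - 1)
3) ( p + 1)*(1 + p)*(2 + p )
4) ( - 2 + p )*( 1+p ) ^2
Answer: 3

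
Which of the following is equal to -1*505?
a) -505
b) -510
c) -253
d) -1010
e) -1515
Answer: a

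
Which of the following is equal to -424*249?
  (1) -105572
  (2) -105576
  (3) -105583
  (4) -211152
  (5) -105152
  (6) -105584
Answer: 2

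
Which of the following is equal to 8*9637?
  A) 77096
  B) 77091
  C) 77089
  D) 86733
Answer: A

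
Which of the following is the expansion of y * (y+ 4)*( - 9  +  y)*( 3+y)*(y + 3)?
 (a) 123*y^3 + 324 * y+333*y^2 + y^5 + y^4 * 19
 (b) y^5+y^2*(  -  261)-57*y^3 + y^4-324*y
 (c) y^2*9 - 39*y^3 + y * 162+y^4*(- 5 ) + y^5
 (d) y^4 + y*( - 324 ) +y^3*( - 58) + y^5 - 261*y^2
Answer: b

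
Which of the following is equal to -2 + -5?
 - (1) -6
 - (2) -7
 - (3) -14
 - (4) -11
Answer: 2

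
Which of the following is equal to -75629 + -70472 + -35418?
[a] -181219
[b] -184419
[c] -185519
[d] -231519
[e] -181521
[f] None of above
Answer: f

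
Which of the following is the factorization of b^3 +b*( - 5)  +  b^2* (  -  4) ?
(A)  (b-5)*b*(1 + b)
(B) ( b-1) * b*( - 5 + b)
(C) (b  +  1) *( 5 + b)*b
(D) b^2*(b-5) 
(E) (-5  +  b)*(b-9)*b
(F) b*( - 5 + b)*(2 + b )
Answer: A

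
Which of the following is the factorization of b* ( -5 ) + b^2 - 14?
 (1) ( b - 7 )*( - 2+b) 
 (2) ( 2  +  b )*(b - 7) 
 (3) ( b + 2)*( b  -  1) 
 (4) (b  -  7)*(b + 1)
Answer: 2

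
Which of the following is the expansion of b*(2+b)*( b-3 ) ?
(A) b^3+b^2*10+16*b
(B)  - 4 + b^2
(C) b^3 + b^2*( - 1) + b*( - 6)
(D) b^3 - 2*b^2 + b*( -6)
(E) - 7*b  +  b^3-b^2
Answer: C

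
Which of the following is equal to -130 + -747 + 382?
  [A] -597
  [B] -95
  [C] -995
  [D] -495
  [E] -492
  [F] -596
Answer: D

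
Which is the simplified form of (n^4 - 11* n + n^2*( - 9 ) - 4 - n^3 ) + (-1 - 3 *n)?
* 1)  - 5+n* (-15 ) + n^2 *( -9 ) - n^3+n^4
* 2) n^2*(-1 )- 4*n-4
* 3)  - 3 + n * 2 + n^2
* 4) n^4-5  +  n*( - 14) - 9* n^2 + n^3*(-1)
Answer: 4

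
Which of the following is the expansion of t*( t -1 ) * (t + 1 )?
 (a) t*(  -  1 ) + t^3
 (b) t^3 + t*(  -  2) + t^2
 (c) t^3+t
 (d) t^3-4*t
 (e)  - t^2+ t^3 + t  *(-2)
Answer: a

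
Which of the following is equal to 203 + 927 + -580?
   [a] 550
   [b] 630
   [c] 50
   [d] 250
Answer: a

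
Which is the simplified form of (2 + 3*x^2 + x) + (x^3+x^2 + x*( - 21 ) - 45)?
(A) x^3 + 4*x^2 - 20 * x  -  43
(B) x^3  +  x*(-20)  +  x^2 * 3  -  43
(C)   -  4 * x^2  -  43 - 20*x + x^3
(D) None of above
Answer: A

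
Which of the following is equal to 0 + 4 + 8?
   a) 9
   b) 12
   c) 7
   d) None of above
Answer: b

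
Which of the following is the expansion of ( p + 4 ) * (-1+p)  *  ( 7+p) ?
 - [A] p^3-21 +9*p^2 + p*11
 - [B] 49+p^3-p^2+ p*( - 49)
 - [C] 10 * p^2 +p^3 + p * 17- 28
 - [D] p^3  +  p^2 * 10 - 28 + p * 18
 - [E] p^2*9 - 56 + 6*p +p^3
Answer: C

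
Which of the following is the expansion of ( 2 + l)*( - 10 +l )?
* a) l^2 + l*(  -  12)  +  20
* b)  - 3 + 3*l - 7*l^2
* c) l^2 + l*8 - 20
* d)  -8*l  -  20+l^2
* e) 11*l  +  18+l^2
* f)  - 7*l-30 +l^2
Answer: d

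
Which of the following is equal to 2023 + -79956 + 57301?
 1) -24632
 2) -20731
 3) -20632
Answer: 3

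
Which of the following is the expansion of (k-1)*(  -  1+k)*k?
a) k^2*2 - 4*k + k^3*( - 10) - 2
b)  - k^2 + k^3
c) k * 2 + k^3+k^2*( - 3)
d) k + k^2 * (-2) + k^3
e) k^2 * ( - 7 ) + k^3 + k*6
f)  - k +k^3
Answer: d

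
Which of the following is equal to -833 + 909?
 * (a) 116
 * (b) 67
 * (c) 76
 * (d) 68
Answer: c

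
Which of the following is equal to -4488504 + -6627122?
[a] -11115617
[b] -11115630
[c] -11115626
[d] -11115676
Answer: c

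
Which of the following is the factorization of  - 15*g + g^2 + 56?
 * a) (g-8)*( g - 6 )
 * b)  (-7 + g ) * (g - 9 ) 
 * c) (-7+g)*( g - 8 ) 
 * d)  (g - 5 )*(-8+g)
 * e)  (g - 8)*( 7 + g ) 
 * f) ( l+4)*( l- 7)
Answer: c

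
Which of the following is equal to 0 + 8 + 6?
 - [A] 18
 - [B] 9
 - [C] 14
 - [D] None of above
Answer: C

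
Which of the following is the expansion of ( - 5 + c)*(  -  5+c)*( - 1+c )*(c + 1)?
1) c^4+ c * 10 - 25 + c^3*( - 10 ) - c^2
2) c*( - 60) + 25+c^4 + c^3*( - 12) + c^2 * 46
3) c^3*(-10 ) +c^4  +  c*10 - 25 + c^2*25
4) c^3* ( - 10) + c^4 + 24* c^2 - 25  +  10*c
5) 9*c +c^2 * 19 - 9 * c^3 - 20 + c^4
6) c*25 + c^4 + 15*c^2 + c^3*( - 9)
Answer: 4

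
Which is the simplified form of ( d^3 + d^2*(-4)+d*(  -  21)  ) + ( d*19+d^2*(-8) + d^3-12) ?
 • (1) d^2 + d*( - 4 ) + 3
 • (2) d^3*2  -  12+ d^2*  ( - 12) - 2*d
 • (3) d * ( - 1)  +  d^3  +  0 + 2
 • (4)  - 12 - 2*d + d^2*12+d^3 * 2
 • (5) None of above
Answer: 2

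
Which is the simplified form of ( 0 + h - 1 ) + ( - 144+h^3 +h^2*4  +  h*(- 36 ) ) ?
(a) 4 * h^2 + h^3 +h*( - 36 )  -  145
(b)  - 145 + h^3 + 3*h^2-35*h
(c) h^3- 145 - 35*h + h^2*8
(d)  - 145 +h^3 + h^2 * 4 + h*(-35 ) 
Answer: d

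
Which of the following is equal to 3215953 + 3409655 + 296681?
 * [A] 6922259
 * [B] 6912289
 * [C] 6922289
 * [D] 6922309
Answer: C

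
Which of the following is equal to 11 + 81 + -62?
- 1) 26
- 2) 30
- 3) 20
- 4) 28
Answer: 2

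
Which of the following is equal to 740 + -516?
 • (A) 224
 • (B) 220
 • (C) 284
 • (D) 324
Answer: A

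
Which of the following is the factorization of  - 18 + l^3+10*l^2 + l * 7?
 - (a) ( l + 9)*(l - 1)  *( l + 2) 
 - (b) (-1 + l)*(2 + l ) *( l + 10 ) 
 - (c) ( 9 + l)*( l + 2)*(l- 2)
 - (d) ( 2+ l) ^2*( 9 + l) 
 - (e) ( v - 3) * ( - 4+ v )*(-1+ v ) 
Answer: a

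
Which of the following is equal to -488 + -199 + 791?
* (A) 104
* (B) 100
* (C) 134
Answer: A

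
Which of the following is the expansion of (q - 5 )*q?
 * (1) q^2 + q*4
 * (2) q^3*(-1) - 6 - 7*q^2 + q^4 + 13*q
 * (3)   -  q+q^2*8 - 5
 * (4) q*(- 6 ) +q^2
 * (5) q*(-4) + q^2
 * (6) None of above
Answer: 6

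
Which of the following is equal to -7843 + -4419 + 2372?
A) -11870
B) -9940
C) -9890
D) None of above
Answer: C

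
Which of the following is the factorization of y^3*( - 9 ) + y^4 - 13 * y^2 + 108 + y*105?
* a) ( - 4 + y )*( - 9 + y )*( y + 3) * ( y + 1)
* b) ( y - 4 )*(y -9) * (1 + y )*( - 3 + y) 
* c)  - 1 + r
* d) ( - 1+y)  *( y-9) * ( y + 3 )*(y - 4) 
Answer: a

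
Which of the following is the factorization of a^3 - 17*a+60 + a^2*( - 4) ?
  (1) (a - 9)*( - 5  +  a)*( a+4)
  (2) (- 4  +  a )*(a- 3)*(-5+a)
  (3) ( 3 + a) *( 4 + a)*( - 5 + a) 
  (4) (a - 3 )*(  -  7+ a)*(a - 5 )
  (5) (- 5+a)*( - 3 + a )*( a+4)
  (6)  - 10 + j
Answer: 5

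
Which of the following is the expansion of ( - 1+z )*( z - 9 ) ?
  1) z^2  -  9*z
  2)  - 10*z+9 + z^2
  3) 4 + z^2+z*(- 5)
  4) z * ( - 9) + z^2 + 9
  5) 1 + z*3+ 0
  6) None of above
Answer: 2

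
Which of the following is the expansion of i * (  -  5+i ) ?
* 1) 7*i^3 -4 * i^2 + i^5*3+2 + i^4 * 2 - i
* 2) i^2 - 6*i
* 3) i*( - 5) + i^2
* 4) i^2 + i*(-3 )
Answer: 3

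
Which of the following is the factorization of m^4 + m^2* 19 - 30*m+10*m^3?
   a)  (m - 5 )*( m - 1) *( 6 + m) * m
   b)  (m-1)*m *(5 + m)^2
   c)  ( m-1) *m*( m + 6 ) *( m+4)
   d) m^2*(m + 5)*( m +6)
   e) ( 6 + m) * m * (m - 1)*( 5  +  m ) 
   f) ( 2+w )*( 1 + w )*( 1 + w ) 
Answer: e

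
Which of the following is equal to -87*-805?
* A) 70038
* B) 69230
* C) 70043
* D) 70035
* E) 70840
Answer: D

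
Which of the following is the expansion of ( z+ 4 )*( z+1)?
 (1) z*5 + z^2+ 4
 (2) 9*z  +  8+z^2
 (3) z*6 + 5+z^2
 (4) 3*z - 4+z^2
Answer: 1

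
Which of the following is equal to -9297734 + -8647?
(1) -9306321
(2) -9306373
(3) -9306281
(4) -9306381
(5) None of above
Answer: 4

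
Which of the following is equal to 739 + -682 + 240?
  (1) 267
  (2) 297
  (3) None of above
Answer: 2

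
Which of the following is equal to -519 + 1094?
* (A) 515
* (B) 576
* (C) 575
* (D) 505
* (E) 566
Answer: C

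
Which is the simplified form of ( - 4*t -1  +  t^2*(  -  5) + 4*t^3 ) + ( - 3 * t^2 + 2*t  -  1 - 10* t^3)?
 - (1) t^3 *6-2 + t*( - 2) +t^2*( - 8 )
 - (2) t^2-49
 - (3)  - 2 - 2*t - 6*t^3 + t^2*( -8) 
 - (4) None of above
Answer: 3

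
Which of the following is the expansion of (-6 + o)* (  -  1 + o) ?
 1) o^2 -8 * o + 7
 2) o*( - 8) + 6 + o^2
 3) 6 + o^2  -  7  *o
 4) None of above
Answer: 3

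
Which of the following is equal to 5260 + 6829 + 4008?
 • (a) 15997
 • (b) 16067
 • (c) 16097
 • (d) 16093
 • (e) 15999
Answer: c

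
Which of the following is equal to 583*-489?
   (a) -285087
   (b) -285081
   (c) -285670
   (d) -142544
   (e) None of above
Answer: a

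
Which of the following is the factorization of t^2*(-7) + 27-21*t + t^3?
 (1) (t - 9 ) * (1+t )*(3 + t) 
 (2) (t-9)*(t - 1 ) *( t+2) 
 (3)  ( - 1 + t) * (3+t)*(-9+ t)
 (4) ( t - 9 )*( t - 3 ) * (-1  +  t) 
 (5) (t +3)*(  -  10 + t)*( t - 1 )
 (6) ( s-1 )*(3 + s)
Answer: 3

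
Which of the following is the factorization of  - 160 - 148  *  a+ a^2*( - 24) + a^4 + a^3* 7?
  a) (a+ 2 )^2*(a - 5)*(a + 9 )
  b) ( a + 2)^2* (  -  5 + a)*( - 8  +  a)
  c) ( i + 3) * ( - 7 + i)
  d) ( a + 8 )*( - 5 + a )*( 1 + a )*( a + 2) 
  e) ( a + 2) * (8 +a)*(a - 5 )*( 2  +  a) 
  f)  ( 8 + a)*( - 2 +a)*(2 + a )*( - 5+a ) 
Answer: e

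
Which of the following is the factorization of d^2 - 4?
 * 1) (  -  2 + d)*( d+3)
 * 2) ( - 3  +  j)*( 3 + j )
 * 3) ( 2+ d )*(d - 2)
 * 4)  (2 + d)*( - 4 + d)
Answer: 3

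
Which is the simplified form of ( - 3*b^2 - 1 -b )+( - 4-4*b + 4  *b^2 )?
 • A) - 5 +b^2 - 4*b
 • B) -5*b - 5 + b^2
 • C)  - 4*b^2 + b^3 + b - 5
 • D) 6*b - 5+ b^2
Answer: B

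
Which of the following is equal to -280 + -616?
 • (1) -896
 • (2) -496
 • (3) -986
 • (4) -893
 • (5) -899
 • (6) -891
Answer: 1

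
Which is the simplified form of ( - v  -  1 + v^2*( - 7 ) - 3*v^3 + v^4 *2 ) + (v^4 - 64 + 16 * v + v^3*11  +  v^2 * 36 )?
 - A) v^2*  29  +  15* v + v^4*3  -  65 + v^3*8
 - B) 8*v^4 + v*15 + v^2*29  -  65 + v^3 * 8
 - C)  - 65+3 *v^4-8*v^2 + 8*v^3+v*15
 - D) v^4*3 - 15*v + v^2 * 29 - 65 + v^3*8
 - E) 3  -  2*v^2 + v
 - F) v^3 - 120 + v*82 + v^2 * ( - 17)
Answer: A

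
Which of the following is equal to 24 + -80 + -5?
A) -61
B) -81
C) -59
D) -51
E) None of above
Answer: A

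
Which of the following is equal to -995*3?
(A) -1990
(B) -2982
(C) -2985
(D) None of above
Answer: C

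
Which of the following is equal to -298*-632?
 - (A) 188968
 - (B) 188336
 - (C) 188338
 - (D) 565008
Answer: B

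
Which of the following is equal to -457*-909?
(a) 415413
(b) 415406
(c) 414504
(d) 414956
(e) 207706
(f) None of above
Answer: a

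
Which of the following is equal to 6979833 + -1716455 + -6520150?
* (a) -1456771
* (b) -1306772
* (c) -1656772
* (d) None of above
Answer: d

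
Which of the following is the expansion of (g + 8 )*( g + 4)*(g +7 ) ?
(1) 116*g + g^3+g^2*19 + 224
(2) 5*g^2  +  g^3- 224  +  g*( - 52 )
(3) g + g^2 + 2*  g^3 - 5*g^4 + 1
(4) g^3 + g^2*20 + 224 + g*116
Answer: 1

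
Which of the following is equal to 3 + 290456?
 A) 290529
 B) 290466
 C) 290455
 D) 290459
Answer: D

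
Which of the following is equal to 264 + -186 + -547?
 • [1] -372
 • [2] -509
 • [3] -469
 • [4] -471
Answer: 3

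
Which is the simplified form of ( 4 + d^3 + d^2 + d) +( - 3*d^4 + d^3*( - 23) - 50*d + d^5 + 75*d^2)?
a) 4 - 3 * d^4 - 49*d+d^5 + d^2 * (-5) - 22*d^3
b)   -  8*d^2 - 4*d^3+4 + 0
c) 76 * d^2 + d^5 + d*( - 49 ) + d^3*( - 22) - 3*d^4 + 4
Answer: c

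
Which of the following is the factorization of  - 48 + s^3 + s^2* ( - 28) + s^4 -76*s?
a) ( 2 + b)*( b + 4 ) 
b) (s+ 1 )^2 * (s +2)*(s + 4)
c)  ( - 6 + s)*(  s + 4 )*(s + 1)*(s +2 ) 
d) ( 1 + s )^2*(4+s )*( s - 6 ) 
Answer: c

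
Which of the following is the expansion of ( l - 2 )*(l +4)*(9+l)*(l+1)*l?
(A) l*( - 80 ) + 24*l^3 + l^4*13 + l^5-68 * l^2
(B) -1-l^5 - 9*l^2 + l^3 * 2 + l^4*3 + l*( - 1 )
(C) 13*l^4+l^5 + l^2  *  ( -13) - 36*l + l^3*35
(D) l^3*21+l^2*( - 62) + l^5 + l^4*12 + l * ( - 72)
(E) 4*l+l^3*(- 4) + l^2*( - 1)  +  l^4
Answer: D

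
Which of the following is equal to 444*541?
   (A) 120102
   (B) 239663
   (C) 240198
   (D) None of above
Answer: D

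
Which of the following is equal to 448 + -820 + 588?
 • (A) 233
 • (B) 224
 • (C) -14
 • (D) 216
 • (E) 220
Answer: D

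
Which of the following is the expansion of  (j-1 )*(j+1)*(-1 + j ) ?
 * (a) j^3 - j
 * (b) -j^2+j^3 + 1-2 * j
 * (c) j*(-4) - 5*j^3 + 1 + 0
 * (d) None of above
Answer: d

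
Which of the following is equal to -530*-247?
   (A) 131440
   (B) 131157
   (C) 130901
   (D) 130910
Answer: D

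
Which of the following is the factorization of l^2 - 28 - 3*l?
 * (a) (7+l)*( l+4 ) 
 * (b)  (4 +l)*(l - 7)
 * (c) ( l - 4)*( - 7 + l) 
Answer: b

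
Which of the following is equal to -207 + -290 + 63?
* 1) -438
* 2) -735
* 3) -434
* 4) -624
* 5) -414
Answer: 3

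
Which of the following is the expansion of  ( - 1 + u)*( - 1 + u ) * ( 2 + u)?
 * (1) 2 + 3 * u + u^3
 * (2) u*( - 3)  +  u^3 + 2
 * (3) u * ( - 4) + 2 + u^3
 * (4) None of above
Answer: 2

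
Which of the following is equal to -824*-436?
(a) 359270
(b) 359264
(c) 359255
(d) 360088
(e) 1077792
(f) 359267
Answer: b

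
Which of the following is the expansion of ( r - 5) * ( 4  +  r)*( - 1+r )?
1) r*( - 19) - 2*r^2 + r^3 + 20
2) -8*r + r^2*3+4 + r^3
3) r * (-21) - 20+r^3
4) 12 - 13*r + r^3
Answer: 1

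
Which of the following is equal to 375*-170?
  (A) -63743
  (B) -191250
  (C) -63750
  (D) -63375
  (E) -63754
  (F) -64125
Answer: C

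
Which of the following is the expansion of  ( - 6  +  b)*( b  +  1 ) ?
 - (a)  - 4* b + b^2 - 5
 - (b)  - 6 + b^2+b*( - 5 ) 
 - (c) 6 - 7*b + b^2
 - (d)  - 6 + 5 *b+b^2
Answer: b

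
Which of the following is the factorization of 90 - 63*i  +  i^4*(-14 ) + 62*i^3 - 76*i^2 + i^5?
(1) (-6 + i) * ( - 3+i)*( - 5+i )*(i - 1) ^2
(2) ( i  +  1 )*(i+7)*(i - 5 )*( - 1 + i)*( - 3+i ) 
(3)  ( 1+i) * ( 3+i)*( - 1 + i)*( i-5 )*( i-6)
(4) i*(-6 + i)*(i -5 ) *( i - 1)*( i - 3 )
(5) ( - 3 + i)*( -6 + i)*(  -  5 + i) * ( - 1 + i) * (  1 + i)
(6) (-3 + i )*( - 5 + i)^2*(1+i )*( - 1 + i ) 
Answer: 5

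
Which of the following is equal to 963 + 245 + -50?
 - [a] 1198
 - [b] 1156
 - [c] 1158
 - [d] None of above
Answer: c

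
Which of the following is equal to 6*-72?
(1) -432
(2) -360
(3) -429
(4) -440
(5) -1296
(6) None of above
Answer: 1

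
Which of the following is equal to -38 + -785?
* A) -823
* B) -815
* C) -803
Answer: A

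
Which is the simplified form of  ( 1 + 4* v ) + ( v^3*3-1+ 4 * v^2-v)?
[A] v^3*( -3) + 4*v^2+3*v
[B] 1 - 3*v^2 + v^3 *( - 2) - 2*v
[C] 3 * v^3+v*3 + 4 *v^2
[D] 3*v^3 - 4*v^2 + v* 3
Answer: C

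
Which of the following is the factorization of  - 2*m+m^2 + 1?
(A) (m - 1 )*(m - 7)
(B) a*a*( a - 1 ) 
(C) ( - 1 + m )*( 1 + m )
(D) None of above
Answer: D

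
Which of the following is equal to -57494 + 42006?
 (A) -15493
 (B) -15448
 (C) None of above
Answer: C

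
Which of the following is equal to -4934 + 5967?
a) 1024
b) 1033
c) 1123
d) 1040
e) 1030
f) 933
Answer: b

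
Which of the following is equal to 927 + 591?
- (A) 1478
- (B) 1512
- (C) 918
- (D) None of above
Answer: D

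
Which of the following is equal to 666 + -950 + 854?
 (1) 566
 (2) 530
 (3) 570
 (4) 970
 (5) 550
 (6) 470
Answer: 3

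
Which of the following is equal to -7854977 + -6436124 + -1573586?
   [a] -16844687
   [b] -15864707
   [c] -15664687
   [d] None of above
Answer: d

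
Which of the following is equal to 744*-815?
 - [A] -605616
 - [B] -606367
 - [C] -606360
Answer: C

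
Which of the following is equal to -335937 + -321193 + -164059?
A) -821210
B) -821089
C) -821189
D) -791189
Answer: C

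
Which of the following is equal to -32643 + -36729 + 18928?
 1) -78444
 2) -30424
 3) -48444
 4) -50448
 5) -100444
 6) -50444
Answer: 6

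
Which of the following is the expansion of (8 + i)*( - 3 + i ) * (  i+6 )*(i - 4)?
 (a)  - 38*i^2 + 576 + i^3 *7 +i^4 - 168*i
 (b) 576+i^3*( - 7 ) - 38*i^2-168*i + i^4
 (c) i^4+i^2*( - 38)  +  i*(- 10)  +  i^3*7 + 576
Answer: a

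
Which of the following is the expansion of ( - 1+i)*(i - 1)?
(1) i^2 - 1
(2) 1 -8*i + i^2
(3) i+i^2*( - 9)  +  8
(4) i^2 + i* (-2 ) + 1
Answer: 4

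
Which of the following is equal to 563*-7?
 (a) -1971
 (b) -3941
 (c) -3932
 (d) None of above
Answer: b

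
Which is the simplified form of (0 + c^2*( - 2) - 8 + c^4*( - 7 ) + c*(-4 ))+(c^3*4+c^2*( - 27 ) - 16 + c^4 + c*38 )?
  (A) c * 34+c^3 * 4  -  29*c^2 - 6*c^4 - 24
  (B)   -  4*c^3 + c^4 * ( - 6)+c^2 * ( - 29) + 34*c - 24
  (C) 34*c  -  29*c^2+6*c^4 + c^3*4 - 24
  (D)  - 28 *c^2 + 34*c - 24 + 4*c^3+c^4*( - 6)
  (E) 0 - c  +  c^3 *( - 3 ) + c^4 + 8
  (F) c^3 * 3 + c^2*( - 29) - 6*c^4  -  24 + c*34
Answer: A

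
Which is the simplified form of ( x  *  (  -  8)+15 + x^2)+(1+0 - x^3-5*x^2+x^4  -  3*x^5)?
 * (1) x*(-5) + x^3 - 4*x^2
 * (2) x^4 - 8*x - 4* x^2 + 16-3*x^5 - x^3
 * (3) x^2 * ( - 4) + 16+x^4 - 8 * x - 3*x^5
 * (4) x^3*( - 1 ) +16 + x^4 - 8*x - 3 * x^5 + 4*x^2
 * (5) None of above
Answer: 2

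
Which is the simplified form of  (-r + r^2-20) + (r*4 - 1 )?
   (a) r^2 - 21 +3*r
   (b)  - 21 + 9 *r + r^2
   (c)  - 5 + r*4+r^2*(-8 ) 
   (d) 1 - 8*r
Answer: a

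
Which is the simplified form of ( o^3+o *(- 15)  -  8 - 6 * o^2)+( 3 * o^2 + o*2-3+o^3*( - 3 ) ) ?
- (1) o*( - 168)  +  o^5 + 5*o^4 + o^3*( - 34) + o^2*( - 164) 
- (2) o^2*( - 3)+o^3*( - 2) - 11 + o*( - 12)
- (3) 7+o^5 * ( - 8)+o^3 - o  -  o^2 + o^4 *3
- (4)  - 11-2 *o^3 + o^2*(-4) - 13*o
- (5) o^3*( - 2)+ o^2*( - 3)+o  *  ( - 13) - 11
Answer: 5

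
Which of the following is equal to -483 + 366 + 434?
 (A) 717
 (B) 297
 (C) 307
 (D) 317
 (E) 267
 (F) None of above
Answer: D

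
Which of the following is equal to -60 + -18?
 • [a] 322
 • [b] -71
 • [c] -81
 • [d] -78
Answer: d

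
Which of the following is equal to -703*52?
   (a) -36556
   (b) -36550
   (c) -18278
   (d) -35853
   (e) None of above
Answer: a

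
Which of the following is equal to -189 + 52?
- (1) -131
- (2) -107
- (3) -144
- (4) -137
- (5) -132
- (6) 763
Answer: 4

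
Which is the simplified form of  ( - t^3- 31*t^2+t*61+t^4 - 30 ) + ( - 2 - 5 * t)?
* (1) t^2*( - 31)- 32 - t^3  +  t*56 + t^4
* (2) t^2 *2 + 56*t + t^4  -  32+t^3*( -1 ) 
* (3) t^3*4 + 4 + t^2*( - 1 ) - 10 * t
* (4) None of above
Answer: 1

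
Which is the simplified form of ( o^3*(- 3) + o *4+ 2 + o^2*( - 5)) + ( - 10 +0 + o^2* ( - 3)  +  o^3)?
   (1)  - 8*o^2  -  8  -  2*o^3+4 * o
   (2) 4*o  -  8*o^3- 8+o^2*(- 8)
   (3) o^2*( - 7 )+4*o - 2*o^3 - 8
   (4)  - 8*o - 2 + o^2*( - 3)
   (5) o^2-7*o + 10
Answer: 1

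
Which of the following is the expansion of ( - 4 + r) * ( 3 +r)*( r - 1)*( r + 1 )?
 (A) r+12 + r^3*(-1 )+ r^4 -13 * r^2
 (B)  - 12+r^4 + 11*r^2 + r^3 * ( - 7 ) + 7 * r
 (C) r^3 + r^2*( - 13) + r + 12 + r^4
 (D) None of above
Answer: A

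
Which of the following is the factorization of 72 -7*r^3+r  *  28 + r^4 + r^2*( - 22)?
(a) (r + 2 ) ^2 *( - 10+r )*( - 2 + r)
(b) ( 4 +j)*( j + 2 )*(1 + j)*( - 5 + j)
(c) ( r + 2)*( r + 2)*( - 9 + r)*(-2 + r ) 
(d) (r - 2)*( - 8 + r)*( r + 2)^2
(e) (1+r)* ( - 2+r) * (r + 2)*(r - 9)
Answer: c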